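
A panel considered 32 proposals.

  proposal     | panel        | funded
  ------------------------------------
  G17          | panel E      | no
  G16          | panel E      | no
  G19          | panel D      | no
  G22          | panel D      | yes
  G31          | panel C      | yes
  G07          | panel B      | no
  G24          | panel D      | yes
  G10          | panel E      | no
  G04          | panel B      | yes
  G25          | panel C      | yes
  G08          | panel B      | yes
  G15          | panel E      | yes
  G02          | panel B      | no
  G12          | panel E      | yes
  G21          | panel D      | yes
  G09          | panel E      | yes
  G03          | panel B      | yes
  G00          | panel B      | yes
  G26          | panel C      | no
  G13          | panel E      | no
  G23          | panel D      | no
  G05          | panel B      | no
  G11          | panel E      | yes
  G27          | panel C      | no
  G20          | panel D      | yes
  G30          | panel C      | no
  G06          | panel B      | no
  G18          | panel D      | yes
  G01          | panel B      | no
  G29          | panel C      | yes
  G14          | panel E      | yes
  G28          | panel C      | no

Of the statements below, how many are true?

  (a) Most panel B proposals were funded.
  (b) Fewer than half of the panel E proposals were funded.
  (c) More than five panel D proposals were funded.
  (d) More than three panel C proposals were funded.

(a) panel B: |A| = 9, |A ∩ B| = 4; needs |A ∩ B| > |A ∖ B| — false.
(b) panel E: |A| = 9, |A ∩ B| = 5; needs |A ∩ B| < |A ∖ B| — false.
(c) panel D: |A| = 7, |A ∩ B| = 5; needs |A ∩ B| > 5 — false.
(d) panel C: |A| = 7, |A ∩ B| = 3; needs |A ∩ B| > 3 — false.

0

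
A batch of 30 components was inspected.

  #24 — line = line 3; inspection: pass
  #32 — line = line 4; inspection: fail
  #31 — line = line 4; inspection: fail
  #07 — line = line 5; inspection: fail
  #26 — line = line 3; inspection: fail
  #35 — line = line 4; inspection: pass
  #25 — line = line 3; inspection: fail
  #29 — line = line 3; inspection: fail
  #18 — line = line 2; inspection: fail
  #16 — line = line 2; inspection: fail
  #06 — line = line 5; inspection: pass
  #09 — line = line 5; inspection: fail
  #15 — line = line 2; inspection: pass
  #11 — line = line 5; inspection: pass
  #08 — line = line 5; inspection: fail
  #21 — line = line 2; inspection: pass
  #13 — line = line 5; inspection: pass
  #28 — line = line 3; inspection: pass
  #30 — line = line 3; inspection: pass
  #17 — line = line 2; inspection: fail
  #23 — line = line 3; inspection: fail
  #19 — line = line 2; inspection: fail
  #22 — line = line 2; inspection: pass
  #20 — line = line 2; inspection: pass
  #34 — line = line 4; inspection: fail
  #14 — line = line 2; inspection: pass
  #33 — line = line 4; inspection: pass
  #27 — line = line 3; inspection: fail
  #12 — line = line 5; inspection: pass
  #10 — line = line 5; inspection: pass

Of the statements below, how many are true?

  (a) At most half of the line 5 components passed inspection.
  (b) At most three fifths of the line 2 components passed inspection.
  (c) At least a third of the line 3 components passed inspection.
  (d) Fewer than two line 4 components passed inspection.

(a) line 5: |A| = 8, |A ∩ B| = 5; needs |A ∩ B| ≤ |A ∖ B| — false.
(b) line 2: |A| = 9, |A ∩ B| = 5; needs |A ∩ B| / |A| ≤ 3/5 — true.
(c) line 3: |A| = 8, |A ∩ B| = 3; needs |A ∩ B| / |A| ≥ 1/3 — true.
(d) line 4: |A| = 5, |A ∩ B| = 2; needs |A ∩ B| < 2 — false.

2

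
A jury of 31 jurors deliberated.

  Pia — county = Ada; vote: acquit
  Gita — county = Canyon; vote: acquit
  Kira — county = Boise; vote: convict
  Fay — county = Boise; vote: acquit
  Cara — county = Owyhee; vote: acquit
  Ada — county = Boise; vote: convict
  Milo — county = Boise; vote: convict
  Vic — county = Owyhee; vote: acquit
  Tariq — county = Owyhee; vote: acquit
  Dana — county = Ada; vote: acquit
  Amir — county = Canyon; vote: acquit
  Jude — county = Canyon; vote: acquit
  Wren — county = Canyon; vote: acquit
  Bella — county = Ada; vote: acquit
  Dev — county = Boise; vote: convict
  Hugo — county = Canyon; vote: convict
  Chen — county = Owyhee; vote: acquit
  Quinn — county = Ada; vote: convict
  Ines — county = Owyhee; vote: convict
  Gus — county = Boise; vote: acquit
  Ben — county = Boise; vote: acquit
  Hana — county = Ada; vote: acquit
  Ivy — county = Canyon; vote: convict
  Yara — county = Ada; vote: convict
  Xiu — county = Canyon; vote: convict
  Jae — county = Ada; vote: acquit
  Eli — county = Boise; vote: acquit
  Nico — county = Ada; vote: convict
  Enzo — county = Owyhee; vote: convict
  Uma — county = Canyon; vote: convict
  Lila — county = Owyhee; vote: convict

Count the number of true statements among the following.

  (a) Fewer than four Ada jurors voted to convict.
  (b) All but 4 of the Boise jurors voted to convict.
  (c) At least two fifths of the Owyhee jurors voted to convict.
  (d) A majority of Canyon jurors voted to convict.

(a) Ada: |A| = 8, |A ∩ B| = 3; needs |A ∩ B| < 4 — true.
(b) Boise: |A| = 8, |A ∩ B| = 4; needs |A ∖ B| = 4 — true.
(c) Owyhee: |A| = 7, |A ∩ B| = 3; needs |A ∩ B| / |A| ≥ 2/5 — true.
(d) Canyon: |A| = 8, |A ∩ B| = 4; needs |A ∩ B| > |A ∖ B| — false.

3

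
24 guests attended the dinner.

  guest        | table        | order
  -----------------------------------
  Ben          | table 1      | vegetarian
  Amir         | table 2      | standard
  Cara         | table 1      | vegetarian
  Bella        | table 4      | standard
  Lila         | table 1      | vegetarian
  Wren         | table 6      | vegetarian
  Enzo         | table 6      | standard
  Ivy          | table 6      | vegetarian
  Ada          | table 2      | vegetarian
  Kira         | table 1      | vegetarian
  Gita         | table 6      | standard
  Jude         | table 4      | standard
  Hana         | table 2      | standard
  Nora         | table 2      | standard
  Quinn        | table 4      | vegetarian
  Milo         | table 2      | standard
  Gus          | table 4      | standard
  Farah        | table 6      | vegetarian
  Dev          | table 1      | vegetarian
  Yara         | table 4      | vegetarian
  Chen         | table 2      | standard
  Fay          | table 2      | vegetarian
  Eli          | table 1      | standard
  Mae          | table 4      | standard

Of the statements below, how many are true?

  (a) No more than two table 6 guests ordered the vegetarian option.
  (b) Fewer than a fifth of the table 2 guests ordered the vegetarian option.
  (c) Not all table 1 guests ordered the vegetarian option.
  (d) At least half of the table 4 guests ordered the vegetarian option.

1

(a) table 6: |A| = 5, |A ∩ B| = 3; needs |A ∩ B| ≤ 2 — false.
(b) table 2: |A| = 7, |A ∩ B| = 2; needs |A ∩ B| / |A| < 1/5 — false.
(c) table 1: |A| = 6, |A ∩ B| = 5; needs A ⊄ B (|A ∖ B| ≥ 1) — true.
(d) table 4: |A| = 6, |A ∩ B| = 2; needs |A ∩ B| ≥ |A ∖ B| — false.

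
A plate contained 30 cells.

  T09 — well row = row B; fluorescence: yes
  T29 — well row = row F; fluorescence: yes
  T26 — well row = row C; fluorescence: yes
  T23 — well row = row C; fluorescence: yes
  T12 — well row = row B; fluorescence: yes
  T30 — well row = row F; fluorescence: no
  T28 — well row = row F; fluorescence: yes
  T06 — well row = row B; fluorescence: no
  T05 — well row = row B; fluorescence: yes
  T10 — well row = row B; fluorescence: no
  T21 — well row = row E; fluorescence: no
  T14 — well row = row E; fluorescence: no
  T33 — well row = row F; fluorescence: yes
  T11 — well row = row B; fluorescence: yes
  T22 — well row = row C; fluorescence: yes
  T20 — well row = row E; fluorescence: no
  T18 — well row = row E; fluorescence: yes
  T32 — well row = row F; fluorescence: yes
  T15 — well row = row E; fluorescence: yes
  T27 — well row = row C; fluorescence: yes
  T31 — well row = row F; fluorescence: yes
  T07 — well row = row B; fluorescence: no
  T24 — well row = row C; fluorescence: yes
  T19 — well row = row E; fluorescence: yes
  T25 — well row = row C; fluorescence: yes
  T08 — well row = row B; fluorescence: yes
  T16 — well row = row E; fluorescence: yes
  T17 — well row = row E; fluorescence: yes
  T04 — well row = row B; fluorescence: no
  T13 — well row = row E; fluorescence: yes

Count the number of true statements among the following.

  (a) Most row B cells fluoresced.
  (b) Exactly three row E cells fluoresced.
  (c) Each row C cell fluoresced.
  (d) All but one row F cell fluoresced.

3

(a) row B: |A| = 9, |A ∩ B| = 5; needs |A ∩ B| > |A ∖ B| — true.
(b) row E: |A| = 9, |A ∩ B| = 6; needs |A ∩ B| = 3 — false.
(c) row C: |A| = 6, |A ∩ B| = 6; needs A ⊆ B, i.e. every element of A is in B (|A ∖ B| = 0) — true.
(d) row F: |A| = 6, |A ∩ B| = 5; needs |A ∖ B| = 1 — true.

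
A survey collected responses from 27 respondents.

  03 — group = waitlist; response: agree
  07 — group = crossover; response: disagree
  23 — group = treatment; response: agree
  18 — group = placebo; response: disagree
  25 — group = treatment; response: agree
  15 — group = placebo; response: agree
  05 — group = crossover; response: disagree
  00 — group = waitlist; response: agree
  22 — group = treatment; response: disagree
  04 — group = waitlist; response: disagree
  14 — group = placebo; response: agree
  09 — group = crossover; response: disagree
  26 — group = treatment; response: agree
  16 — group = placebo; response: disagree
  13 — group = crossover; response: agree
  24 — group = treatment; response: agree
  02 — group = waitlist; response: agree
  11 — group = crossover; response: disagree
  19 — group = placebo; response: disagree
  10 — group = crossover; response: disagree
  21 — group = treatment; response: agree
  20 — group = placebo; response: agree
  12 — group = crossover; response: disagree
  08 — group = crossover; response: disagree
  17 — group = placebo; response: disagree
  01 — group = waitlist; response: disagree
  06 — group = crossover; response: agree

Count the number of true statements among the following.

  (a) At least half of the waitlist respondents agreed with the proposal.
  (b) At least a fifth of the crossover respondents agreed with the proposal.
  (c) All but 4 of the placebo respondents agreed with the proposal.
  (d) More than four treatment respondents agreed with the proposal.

4

(a) waitlist: |A| = 5, |A ∩ B| = 3; needs |A ∩ B| ≥ |A ∖ B| — true.
(b) crossover: |A| = 9, |A ∩ B| = 2; needs |A ∩ B| / |A| ≥ 1/5 — true.
(c) placebo: |A| = 7, |A ∩ B| = 3; needs |A ∖ B| = 4 — true.
(d) treatment: |A| = 6, |A ∩ B| = 5; needs |A ∩ B| > 4 — true.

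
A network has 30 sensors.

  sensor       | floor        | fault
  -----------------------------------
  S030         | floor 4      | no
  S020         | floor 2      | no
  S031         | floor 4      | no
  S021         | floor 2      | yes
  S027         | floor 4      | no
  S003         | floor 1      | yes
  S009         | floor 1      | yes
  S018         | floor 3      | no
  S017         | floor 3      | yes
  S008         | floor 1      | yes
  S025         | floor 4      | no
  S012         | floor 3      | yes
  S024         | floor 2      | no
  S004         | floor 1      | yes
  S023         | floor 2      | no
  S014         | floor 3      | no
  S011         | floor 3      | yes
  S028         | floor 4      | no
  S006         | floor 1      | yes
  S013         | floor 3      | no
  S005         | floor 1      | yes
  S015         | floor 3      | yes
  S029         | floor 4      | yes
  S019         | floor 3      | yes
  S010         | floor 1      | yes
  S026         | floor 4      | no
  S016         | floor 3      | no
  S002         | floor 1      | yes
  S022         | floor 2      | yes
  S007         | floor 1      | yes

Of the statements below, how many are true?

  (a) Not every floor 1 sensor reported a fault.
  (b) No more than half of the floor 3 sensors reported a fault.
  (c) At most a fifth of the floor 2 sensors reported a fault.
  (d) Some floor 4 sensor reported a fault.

1

(a) floor 1: |A| = 9, |A ∩ B| = 9; needs A ⊄ B (|A ∖ B| ≥ 1) — false.
(b) floor 3: |A| = 9, |A ∩ B| = 5; needs |A ∩ B| ≤ |A ∖ B| — false.
(c) floor 2: |A| = 5, |A ∩ B| = 2; needs |A ∩ B| / |A| ≤ 1/5 — false.
(d) floor 4: |A| = 7, |A ∩ B| = 1; needs A ∩ B ≠ ∅ (|A ∩ B| ≥ 1) — true.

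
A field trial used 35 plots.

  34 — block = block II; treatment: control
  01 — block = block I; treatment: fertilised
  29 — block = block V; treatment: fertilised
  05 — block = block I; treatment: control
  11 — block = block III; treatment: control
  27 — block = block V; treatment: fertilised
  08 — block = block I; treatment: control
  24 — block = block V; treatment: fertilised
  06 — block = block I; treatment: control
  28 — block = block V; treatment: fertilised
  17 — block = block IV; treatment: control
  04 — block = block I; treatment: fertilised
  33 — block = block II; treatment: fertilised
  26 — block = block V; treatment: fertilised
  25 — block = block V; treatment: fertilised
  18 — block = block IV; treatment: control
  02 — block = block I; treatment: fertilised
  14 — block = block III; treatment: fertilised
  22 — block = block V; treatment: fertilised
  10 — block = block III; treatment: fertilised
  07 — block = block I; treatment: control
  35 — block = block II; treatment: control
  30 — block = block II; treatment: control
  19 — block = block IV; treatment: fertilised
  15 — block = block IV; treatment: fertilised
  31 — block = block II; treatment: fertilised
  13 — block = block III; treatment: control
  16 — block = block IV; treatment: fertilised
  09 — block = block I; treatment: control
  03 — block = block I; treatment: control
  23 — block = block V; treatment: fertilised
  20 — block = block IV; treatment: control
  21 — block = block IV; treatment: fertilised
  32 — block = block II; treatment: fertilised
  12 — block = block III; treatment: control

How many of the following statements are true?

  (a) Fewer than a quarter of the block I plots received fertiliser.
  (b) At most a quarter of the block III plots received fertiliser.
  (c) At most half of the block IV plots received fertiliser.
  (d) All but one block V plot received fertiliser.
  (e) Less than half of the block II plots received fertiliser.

0

(a) block I: |A| = 9, |A ∩ B| = 3; needs |A ∩ B| / |A| < 1/4 — false.
(b) block III: |A| = 5, |A ∩ B| = 2; needs |A ∩ B| / |A| ≤ 1/4 — false.
(c) block IV: |A| = 7, |A ∩ B| = 4; needs |A ∩ B| ≤ |A ∖ B| — false.
(d) block V: |A| = 8, |A ∩ B| = 8; needs |A ∖ B| = 1 — false.
(e) block II: |A| = 6, |A ∩ B| = 3; needs |A ∩ B| < |A ∖ B| — false.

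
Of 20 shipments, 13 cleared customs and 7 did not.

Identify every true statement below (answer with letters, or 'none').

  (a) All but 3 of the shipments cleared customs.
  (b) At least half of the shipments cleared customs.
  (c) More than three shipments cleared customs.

|A| = 20, |A ∩ B| = 13, |A ∖ B| = 7.
(a) |A ∖ B| = 3: fails.
(b) |A ∩ B| ≥ |A ∖ B|: holds.
(c) |A ∩ B| > 3: holds.

(b), (c)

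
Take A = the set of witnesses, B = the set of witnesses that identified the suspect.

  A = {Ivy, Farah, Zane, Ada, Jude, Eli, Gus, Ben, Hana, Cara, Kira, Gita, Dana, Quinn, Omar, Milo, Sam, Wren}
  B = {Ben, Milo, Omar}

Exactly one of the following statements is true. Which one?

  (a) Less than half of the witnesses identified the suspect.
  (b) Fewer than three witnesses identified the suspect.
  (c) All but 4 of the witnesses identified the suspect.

(a)

|A| = 18, |A ∩ B| = 3, |A ∖ B| = 15.
(a) requires |A ∩ B| < |A ∖ B|: true.
(b) requires |A ∩ B| < 3: false.
(c) requires |A ∖ B| = 4: false.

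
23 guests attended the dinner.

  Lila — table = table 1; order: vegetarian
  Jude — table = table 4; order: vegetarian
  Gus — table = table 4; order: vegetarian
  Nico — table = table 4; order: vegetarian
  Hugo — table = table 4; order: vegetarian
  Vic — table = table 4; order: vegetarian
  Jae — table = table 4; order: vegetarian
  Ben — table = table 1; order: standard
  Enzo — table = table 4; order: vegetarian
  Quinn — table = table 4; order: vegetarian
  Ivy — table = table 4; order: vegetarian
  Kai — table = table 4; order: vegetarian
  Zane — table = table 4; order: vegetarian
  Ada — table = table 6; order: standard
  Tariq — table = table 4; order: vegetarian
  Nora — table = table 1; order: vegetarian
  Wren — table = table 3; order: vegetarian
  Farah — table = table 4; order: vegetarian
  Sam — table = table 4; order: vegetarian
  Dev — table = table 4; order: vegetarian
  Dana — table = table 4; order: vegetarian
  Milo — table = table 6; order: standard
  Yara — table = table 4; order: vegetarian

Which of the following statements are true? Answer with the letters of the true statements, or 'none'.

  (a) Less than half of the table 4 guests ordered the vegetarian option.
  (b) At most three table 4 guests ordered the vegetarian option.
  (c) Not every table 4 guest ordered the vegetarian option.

|A| = 17, |A ∩ B| = 17, |A ∖ B| = 0.
(a) |A ∩ B| < |A ∖ B|: fails.
(b) |A ∩ B| ≤ 3: fails.
(c) A ⊄ B (|A ∖ B| ≥ 1): fails.

none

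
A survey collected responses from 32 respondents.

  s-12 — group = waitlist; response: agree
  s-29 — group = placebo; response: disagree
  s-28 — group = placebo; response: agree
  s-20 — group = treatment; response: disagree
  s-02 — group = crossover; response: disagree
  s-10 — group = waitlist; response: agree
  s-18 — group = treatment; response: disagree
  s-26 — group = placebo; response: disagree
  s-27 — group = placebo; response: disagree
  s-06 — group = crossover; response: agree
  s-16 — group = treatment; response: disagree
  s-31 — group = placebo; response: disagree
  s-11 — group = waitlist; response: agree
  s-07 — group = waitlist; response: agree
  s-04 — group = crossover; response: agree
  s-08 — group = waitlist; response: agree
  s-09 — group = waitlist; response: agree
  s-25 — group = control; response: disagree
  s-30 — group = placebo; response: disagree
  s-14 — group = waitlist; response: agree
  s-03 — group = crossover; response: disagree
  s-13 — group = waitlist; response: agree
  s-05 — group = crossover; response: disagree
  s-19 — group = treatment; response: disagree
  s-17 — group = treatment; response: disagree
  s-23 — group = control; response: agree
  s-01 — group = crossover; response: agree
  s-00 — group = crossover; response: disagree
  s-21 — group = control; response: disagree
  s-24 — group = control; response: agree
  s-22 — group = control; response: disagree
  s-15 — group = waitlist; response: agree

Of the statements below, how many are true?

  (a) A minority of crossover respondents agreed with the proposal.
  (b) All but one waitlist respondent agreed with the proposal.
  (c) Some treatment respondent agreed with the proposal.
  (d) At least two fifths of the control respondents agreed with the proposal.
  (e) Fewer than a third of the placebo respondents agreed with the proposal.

(a) crossover: |A| = 7, |A ∩ B| = 3; needs |A ∩ B| < |A ∖ B| — true.
(b) waitlist: |A| = 9, |A ∩ B| = 9; needs |A ∖ B| = 1 — false.
(c) treatment: |A| = 5, |A ∩ B| = 0; needs A ∩ B ≠ ∅ (|A ∩ B| ≥ 1) — false.
(d) control: |A| = 5, |A ∩ B| = 2; needs |A ∩ B| / |A| ≥ 2/5 — true.
(e) placebo: |A| = 6, |A ∩ B| = 1; needs |A ∩ B| / |A| < 1/3 — true.

3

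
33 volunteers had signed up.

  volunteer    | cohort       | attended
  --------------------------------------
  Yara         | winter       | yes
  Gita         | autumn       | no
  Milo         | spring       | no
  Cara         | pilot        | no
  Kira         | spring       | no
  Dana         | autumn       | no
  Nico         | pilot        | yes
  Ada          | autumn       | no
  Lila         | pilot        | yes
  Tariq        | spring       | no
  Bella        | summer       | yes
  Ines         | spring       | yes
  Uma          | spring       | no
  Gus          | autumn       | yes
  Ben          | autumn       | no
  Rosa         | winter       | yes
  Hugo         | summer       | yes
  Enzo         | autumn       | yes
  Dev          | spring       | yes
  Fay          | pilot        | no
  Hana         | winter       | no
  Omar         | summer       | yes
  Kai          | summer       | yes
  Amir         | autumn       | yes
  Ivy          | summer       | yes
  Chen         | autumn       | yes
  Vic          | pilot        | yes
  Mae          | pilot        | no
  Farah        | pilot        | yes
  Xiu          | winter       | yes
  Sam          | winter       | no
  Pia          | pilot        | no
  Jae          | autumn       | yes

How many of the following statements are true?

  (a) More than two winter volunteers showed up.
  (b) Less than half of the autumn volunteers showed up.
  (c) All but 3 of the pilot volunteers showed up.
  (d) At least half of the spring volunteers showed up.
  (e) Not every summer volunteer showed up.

1

(a) winter: |A| = 5, |A ∩ B| = 3; needs |A ∩ B| > 2 — true.
(b) autumn: |A| = 9, |A ∩ B| = 5; needs |A ∩ B| < |A ∖ B| — false.
(c) pilot: |A| = 8, |A ∩ B| = 4; needs |A ∖ B| = 3 — false.
(d) spring: |A| = 6, |A ∩ B| = 2; needs |A ∩ B| ≥ |A ∖ B| — false.
(e) summer: |A| = 5, |A ∩ B| = 5; needs A ⊄ B (|A ∖ B| ≥ 1) — false.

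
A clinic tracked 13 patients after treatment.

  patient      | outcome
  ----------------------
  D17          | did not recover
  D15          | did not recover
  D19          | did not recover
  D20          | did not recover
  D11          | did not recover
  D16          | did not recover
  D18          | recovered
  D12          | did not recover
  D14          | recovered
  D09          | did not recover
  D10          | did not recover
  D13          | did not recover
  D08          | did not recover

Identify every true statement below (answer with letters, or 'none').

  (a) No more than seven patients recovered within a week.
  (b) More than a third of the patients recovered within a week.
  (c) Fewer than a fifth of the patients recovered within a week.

(a), (c)

|A| = 13, |A ∩ B| = 2, |A ∖ B| = 11.
(a) |A ∩ B| ≤ 7: holds.
(b) |A ∩ B| / |A| > 1/3: fails.
(c) |A ∩ B| / |A| < 1/5: holds.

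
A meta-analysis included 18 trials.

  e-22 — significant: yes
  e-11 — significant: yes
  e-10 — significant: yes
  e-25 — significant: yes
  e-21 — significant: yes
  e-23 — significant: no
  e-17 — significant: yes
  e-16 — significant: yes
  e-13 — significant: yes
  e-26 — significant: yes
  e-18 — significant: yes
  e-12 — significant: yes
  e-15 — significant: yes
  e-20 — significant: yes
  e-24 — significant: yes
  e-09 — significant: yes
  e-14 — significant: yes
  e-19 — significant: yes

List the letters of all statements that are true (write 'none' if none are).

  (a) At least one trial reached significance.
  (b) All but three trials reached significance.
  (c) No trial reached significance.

(a)

|A| = 18, |A ∩ B| = 17, |A ∖ B| = 1.
(a) A ∩ B ≠ ∅ (|A ∩ B| ≥ 1): holds.
(b) |A ∖ B| = 3: fails.
(c) A ∩ B = ∅ (|A ∩ B| = 0): fails.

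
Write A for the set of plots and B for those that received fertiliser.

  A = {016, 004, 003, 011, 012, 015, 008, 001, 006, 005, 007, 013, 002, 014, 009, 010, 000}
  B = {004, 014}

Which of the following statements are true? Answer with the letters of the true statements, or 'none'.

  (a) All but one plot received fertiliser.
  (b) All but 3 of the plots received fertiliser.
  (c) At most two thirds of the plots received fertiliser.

|A| = 17, |A ∩ B| = 2, |A ∖ B| = 15.
(a) |A ∖ B| = 1: fails.
(b) |A ∖ B| = 3: fails.
(c) |A ∩ B| / |A| ≤ 2/3: holds.

(c)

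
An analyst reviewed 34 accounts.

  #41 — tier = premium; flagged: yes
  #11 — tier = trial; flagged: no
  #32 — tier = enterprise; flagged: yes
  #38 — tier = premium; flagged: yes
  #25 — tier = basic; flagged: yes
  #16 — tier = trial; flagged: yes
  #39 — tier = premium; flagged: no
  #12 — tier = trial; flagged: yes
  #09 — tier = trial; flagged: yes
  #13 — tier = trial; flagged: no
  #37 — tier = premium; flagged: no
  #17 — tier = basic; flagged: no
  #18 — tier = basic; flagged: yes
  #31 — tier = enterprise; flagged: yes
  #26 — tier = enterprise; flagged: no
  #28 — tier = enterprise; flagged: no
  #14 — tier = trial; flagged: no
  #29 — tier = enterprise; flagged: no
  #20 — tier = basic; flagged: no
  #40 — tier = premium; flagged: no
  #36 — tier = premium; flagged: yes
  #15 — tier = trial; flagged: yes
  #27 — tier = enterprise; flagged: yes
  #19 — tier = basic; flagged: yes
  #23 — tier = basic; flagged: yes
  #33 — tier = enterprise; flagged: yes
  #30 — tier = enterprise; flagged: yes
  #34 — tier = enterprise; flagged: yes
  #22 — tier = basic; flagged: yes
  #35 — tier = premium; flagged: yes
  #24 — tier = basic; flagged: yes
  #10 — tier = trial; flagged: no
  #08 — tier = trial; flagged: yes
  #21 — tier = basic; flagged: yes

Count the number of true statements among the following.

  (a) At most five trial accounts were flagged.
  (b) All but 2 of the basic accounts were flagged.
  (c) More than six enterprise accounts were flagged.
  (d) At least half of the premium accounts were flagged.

(a) trial: |A| = 9, |A ∩ B| = 5; needs |A ∩ B| ≤ 5 — true.
(b) basic: |A| = 9, |A ∩ B| = 7; needs |A ∖ B| = 2 — true.
(c) enterprise: |A| = 9, |A ∩ B| = 6; needs |A ∩ B| > 6 — false.
(d) premium: |A| = 7, |A ∩ B| = 4; needs |A ∩ B| ≥ |A ∖ B| — true.

3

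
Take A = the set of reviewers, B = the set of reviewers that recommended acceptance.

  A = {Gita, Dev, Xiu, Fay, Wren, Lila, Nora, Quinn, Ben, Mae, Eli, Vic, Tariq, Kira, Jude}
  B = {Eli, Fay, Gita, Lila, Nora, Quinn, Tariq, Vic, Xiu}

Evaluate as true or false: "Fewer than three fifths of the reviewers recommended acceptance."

Truth condition: |A ∩ B| / |A| < 3/5.
|A| = 15, |A ∩ B| = 9, |A ∖ B| = 6.
|A ∩ B|/|A| = 9/15, so the statement is false.

False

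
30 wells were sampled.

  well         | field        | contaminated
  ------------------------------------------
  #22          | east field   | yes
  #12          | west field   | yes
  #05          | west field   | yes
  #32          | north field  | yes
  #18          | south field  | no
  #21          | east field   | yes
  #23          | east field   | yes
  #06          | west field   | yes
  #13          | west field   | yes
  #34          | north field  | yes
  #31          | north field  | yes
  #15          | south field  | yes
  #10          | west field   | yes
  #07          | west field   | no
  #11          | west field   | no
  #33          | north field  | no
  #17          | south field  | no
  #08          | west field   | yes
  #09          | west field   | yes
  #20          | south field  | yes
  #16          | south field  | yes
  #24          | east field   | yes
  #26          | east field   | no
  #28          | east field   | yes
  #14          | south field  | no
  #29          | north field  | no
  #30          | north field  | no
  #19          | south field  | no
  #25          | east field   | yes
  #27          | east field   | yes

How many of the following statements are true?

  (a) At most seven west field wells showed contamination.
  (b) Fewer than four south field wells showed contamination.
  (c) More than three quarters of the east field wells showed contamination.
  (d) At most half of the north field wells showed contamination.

4

(a) west field: |A| = 9, |A ∩ B| = 7; needs |A ∩ B| ≤ 7 — true.
(b) south field: |A| = 7, |A ∩ B| = 3; needs |A ∩ B| < 4 — true.
(c) east field: |A| = 8, |A ∩ B| = 7; needs |A ∩ B| / |A| > 3/4 — true.
(d) north field: |A| = 6, |A ∩ B| = 3; needs |A ∩ B| ≤ |A ∖ B| — true.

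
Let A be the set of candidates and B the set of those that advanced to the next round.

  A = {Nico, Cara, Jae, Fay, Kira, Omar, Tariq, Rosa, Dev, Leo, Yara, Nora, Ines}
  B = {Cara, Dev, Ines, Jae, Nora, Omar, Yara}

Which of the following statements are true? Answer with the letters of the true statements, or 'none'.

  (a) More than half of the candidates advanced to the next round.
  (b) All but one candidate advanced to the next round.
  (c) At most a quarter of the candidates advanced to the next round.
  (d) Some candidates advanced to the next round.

(a), (d)

|A| = 13, |A ∩ B| = 7, |A ∖ B| = 6.
(a) |A ∩ B| > |A ∖ B|: holds.
(b) |A ∖ B| = 1: fails.
(c) |A ∩ B| / |A| ≤ 1/4: fails.
(d) A ∩ B ≠ ∅ (|A ∩ B| ≥ 1): holds.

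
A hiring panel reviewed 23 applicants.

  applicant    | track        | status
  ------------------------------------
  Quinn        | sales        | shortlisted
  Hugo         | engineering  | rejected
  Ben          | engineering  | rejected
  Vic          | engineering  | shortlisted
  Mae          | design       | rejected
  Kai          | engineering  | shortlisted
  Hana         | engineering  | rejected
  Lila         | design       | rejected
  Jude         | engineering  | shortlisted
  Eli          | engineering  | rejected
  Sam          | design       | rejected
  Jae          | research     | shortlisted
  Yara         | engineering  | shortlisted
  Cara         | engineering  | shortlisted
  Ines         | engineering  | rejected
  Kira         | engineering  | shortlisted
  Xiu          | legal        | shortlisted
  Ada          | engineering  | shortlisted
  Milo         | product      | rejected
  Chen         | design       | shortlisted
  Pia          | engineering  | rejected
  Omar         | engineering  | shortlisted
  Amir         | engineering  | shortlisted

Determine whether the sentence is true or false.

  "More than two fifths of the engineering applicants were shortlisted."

Truth condition: |A ∩ B| / |A| > 2/5.
|A| = 15, |A ∩ B| = 9, |A ∖ B| = 6.
|A ∩ B|/|A| = 9/15, so the statement is true.

True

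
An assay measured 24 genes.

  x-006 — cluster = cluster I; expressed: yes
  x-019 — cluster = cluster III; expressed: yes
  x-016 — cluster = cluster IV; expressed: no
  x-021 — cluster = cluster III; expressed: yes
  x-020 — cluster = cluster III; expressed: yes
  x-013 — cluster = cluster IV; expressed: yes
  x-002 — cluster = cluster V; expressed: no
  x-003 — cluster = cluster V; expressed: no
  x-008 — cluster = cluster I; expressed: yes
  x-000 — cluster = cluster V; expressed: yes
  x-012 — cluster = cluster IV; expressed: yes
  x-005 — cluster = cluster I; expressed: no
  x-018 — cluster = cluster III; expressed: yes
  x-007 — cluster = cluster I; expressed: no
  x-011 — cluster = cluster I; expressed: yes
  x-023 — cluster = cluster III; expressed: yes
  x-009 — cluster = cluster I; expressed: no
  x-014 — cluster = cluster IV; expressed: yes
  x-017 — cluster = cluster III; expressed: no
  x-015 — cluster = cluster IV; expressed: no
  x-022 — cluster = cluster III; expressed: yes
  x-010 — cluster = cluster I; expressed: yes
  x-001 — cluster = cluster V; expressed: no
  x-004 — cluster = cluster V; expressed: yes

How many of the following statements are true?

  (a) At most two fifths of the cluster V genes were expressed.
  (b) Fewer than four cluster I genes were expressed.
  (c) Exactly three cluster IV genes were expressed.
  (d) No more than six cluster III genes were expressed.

(a) cluster V: |A| = 5, |A ∩ B| = 2; needs |A ∩ B| / |A| ≤ 2/5 — true.
(b) cluster I: |A| = 7, |A ∩ B| = 4; needs |A ∩ B| < 4 — false.
(c) cluster IV: |A| = 5, |A ∩ B| = 3; needs |A ∩ B| = 3 — true.
(d) cluster III: |A| = 7, |A ∩ B| = 6; needs |A ∩ B| ≤ 6 — true.

3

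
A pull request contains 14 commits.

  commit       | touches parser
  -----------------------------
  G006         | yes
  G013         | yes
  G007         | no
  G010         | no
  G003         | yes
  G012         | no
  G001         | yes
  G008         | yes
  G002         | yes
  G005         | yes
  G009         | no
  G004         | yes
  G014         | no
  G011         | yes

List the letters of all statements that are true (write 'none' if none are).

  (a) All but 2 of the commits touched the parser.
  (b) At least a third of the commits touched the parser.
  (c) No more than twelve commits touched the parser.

|A| = 14, |A ∩ B| = 9, |A ∖ B| = 5.
(a) |A ∖ B| = 2: fails.
(b) |A ∩ B| / |A| ≥ 1/3: holds.
(c) |A ∩ B| ≤ 12: holds.

(b), (c)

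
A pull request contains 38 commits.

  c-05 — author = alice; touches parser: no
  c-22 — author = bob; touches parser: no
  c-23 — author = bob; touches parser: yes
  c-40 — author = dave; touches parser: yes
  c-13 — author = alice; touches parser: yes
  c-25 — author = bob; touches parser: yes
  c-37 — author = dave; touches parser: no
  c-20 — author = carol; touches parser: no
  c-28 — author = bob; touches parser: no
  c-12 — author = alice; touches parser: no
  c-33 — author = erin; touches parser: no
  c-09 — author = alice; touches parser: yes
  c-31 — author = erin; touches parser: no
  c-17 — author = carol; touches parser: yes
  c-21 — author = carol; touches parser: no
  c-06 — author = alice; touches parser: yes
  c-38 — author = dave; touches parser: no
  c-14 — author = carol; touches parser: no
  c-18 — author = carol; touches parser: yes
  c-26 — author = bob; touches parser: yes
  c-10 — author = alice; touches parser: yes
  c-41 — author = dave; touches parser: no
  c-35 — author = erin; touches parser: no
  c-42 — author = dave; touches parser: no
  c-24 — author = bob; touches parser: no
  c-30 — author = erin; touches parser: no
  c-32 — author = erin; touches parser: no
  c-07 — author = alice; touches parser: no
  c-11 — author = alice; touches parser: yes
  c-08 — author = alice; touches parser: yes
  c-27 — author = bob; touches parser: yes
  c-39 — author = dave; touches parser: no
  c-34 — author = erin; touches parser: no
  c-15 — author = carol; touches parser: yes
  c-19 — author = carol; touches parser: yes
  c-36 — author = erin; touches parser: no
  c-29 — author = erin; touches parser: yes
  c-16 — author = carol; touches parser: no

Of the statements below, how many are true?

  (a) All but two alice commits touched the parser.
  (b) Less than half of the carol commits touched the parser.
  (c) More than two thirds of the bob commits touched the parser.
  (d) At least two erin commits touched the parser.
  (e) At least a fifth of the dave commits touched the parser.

0

(a) alice: |A| = 9, |A ∩ B| = 6; needs |A ∖ B| = 2 — false.
(b) carol: |A| = 8, |A ∩ B| = 4; needs |A ∩ B| < |A ∖ B| — false.
(c) bob: |A| = 7, |A ∩ B| = 4; needs |A ∩ B| / |A| > 2/3 — false.
(d) erin: |A| = 8, |A ∩ B| = 1; needs |A ∩ B| ≥ 2 — false.
(e) dave: |A| = 6, |A ∩ B| = 1; needs |A ∩ B| / |A| ≥ 1/5 — false.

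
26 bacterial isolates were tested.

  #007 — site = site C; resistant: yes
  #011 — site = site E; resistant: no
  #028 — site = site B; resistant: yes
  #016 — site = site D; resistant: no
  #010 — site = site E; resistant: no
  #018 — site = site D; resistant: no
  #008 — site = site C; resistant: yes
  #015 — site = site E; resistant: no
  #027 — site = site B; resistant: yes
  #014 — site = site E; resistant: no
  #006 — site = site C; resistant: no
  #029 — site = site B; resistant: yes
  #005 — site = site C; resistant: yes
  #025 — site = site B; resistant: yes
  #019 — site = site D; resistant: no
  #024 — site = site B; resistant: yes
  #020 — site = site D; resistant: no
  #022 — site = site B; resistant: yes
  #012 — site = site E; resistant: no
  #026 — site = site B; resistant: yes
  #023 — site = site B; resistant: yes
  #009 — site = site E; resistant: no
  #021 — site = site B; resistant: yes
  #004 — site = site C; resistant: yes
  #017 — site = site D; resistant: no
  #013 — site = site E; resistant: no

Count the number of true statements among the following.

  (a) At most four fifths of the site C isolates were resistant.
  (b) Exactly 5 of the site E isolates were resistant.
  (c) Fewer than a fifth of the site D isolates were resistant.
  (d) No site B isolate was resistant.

2

(a) site C: |A| = 5, |A ∩ B| = 4; needs |A ∩ B| / |A| ≤ 4/5 — true.
(b) site E: |A| = 7, |A ∩ B| = 0; needs |A ∩ B| = 5 — false.
(c) site D: |A| = 5, |A ∩ B| = 0; needs |A ∩ B| / |A| < 1/5 — true.
(d) site B: |A| = 9, |A ∩ B| = 9; needs A ∩ B = ∅ (|A ∩ B| = 0) — false.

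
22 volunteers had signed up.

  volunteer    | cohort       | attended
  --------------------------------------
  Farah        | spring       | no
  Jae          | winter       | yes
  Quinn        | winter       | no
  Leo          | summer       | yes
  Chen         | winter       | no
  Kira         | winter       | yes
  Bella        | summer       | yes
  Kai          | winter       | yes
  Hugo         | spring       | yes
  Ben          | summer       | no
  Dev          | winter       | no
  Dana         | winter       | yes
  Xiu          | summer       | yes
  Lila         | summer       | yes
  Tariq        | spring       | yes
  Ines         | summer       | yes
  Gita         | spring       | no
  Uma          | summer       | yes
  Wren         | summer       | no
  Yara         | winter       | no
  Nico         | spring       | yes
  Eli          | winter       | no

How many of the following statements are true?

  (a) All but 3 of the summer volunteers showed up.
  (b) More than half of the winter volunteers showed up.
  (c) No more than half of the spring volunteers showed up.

(a) summer: |A| = 8, |A ∩ B| = 6; needs |A ∖ B| = 3 — false.
(b) winter: |A| = 9, |A ∩ B| = 4; needs |A ∩ B| > |A ∖ B| — false.
(c) spring: |A| = 5, |A ∩ B| = 3; needs |A ∩ B| ≤ |A ∖ B| — false.

0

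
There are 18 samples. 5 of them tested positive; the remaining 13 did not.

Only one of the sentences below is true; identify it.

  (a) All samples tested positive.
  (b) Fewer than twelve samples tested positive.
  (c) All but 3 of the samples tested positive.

|A| = 18, |A ∩ B| = 5, |A ∖ B| = 13.
(a) requires A ⊆ B, i.e. every element of A is in B (|A ∖ B| = 0): false.
(b) requires |A ∩ B| < 12: true.
(c) requires |A ∖ B| = 3: false.

(b)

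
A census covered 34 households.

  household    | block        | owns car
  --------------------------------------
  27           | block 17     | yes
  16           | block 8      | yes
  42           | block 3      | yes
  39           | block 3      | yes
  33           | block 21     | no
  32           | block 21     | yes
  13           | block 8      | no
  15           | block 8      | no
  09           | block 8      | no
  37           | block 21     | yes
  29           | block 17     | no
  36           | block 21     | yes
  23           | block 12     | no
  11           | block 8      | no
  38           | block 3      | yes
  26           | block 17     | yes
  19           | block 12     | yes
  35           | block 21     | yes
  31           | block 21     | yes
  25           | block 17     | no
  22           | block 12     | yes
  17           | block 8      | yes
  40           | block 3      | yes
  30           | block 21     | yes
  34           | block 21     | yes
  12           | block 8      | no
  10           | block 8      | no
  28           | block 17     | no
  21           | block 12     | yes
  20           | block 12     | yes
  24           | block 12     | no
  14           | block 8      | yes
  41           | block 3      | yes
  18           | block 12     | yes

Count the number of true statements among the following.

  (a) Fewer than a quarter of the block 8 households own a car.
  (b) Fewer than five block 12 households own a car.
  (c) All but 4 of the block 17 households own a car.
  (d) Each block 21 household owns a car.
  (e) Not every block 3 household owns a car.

0

(a) block 8: |A| = 9, |A ∩ B| = 3; needs |A ∩ B| / |A| < 1/4 — false.
(b) block 12: |A| = 7, |A ∩ B| = 5; needs |A ∩ B| < 5 — false.
(c) block 17: |A| = 5, |A ∩ B| = 2; needs |A ∖ B| = 4 — false.
(d) block 21: |A| = 8, |A ∩ B| = 7; needs A ⊆ B, i.e. every element of A is in B (|A ∖ B| = 0) — false.
(e) block 3: |A| = 5, |A ∩ B| = 5; needs A ⊄ B (|A ∖ B| ≥ 1) — false.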